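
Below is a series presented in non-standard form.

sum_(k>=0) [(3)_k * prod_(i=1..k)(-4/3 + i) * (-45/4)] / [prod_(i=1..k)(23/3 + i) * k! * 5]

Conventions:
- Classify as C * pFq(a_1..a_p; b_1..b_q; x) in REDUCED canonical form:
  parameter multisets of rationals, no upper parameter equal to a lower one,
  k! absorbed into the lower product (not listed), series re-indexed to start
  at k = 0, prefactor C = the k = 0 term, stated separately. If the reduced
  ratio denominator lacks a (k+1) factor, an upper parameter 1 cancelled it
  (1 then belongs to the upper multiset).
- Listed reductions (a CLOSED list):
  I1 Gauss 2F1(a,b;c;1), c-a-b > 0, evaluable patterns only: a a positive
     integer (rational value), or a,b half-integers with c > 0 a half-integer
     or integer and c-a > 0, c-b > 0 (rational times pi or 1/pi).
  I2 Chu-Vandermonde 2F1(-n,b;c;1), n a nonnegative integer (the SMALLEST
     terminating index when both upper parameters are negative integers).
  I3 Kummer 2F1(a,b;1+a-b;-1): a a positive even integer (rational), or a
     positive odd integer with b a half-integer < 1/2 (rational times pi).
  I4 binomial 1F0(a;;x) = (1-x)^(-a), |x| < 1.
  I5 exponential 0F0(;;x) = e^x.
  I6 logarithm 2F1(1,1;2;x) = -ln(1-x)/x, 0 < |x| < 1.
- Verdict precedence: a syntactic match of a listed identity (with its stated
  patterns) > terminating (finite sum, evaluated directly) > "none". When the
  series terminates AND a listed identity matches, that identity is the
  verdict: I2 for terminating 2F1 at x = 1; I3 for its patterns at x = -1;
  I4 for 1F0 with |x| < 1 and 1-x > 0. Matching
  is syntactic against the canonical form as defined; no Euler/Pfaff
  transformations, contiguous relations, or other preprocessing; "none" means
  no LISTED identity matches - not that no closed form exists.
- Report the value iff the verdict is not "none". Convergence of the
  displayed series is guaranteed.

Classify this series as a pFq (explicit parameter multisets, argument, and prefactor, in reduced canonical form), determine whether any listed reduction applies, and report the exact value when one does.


Key observation: with t_0 = -9/4, the constant factors (C = -9/4) combine into one prefactor.
Term ratio: r(k) = 1 * (k-1/3) (k+3) / [(k+26/3) (k+1)] ; factor over Q: parameters, x = 1, and C = -9/4.

The series (x = 1) is 2F1: upper {-1/3, 3}, lower {26/3}, prefactor -9/4. Verdict: this is Gauss (I1, integer-parameter pattern) (x = 1: the Gamma ratio telescopes since c-a-b = 6 > 0 and a = 3 in Z>0). Its exact value is -1955/1008.


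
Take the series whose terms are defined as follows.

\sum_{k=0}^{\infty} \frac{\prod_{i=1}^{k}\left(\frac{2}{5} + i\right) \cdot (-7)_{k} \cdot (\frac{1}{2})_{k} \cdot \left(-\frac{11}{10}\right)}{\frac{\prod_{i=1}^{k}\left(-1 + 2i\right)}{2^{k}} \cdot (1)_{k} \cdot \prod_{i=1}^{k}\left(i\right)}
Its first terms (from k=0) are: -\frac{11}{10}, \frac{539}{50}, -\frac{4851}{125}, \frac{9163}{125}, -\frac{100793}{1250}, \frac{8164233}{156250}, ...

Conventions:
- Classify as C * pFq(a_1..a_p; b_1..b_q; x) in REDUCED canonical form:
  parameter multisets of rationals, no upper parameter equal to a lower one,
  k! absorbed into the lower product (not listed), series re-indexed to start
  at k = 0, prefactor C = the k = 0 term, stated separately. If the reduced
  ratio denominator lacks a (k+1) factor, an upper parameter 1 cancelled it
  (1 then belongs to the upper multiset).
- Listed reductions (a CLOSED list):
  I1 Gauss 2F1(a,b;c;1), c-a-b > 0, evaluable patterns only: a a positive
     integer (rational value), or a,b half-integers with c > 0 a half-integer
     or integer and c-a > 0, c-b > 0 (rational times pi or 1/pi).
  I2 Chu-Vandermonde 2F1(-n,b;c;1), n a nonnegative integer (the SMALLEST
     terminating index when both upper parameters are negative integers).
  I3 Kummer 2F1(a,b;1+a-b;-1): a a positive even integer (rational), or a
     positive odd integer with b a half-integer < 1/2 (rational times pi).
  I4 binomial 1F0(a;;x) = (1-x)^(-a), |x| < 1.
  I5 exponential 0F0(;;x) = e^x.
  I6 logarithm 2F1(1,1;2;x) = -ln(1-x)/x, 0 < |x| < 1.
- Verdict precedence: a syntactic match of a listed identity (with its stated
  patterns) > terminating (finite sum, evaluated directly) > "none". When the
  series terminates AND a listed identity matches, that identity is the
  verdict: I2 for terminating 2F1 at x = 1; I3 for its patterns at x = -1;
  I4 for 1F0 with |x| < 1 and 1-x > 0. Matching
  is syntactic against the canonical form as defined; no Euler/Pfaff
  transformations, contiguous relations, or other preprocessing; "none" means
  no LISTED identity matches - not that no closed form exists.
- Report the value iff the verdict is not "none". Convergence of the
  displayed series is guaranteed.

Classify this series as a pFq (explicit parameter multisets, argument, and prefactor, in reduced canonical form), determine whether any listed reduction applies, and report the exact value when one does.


Key step: t_0 being -\frac{11}{10}, the running product (C = -11/10) telescopes to a rising factorial.
Adjacent-term ratio: r(k) = 1 * (k-7) (k+\frac{7}{5}) / [(k+1) (k+1)] - rational in k. x = 1; t_0 = -\frac{11}{10}; negate the roots.

x = 1 here; the reduced form reads 2F1, upper {-7, \frac{7}{5}}, lower {1}, C = -\frac{11}{10}. Verdict: the Chu-Vandermonde identity I2 fires (terminating 2F1 at x = 1 with n = 7, b = 7/5, c = 1). Hence: \frac{39468}{1953125}.


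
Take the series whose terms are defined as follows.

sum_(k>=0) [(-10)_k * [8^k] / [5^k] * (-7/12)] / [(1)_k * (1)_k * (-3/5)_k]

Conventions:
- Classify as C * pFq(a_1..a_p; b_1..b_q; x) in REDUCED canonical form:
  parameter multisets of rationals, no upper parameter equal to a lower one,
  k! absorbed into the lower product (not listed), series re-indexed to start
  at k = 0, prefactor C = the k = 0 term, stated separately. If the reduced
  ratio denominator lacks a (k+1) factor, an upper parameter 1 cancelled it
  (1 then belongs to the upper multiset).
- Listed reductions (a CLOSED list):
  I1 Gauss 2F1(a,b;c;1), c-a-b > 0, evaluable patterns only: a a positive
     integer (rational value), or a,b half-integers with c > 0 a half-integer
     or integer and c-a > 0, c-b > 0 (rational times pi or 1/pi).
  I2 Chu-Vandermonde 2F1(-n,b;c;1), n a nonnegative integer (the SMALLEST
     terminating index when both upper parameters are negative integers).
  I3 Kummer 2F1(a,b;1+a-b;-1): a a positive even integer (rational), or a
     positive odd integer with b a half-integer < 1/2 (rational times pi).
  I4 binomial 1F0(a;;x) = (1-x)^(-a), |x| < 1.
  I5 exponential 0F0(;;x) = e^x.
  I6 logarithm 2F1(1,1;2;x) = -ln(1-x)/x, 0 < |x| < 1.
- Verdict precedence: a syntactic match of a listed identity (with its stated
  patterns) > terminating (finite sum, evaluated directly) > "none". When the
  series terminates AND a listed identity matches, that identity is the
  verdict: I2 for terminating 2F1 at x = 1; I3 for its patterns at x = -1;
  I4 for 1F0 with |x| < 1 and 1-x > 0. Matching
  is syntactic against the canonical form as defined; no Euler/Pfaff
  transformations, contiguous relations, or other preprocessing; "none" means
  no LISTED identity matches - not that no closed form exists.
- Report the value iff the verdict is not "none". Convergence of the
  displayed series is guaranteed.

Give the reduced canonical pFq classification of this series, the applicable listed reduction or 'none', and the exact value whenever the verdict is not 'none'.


At argument 8/5: a 1F2 with upper {-10}, lower {-3/5, 1}, scaled by C = -7/12. Verdict: terminating. (-10)_k vanishes past k = 10, leaving a 11-term sum, computed directly. Its exact value is 112107037739551/6005832455700.

First insight: x = (8/5) and (1)_k (C = -7/12) is k! itself.
Ratio: r(k) = (8/5) * (k-10) / [(k-3/5) (k+1) (k+1)] - rational in k, leading ratio (8/5); with t_0 = -7/12, classification follows.


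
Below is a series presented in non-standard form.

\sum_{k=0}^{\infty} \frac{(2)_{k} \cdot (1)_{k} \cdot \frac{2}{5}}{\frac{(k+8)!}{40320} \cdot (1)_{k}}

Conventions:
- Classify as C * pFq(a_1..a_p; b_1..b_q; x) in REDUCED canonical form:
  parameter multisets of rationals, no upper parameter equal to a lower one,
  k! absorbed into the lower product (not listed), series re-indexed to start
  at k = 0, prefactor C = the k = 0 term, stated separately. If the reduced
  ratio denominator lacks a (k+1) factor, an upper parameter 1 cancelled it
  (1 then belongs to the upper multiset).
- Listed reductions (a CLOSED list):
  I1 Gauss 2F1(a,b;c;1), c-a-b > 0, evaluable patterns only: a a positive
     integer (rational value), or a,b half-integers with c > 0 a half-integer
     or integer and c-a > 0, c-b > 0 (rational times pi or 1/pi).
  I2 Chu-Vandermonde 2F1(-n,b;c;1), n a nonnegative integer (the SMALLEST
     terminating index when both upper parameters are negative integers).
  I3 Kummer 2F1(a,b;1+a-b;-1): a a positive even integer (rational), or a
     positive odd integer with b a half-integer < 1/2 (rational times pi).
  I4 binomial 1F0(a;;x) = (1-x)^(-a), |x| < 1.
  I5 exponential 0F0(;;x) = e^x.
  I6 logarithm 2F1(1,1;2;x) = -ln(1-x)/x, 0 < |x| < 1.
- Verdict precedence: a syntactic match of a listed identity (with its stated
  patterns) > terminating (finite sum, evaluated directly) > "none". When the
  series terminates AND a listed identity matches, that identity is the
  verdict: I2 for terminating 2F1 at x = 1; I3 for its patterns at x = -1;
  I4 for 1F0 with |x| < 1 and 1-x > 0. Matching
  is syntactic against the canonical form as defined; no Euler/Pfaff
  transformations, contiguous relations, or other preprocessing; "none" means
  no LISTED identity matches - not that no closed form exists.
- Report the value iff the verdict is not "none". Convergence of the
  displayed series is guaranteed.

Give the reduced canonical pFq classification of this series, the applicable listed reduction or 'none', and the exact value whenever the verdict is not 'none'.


Prefactor \frac{2}{5}, argument 1: 2F1 with upper {1, 2} over lower {9}. Verdict: Gauss (I1, integer-parameter pattern) fires (x = 1: the Gamma ratio telescopes since c-a-b = 6 > 0 and a = 1 in Z>0). Sum: \frac{8}{15}.

The tell: from the first term \frac{2}{5}: the denominator's factorial ratio (C = 2/5) is a lower Pochhammer.
Adjacent-term ratio: r(k) = 1 * (k+1) (k+2) / [(k+9) (k+1)] - rational; roots negated = parameters, x = 1, C = \frac{2}{5}.


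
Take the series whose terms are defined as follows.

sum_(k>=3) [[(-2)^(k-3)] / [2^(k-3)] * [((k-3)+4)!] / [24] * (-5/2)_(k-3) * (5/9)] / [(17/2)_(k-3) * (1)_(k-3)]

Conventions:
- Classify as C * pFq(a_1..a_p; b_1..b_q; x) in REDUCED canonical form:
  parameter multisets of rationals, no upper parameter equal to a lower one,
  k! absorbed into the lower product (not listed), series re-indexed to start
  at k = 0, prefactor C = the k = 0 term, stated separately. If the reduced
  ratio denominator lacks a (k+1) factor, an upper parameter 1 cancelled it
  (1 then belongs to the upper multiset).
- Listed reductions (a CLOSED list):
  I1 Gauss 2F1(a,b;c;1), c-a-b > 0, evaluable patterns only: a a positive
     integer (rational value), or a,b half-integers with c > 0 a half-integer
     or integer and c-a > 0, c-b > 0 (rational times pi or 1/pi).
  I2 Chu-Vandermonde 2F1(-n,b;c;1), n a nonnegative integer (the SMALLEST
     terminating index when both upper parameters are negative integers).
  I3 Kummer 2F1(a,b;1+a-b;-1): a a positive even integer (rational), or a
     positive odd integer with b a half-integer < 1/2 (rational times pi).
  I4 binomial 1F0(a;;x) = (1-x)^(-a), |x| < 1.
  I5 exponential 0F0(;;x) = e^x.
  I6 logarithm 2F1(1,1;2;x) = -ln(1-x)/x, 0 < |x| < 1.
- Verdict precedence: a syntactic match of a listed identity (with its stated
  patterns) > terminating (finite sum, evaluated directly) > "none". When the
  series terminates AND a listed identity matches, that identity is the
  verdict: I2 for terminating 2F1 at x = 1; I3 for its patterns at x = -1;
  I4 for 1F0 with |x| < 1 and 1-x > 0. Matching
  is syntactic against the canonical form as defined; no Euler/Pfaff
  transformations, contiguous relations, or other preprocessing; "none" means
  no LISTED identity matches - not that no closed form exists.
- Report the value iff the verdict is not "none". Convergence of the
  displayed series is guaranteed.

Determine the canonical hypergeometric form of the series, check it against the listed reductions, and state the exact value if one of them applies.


Structural cue: with t_0 = 5/9, the factorial ratio (prefactor 5/9) (k+a-1)!/(a-1)! is a rising factorial (a)_k.
Step ratio: r(k) = (-1) * (k-5/2) (k+5) / [(k+17/2) (k+1)] - rational in k. x = (-1); t_0 = 5/9; negate the roots.

x = -1 here; the reduced form reads 2F1, upper {-5/2, 5}, lower {17/2}, C = 5/9. Verdict: this is the Kummer evaluation I3 (x = -1; c = 17/2 equals 1+a-b for upper {-5/2, 5}: listed pattern). Hence: (75075/131072) * pi.


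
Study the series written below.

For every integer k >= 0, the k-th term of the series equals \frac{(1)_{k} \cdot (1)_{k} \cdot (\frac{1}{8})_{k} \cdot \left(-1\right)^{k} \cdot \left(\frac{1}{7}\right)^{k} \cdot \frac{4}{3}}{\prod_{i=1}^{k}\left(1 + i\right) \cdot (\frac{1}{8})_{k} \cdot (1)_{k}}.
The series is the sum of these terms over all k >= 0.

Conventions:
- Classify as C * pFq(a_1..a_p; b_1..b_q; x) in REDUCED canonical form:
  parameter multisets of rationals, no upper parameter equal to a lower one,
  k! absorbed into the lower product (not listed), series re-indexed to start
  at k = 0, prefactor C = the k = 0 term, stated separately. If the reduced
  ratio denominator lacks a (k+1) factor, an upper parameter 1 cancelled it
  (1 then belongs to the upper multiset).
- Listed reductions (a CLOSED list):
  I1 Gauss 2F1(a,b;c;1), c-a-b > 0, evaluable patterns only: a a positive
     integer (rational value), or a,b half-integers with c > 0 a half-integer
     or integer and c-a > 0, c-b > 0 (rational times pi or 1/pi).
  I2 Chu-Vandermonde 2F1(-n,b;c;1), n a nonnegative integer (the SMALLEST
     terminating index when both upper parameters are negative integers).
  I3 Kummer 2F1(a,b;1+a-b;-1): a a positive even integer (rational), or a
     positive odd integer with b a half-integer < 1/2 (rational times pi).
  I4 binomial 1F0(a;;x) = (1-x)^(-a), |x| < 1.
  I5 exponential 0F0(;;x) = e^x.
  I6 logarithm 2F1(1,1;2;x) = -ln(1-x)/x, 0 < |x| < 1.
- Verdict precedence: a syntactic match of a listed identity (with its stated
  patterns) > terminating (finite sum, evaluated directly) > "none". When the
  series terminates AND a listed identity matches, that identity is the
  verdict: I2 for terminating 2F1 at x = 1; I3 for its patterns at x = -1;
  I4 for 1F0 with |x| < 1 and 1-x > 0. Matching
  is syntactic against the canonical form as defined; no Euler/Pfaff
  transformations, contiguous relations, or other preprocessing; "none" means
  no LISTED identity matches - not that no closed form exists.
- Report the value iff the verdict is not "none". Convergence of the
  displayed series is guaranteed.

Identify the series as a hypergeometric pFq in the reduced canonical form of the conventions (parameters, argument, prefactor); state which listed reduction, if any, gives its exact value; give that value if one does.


First insight: from the first term \frac{4}{3}: the lower running product (prefactor 4/3) is a rising factorial.
Consecutive-term ratio: r(k) = -\frac{1}{7} * (k+1) (k+1) / [(k+2) (k+1)] - rational in k. x = -\frac{1}{7}; t_0 = \frac{4}{3}; negate the roots.

This is \frac{4}{3} * 2F1(1, 1; 2; -\frac{1}{7}) in reduced canonical form. Verdict: logarithm (I6) applies (the logarithm: parameters (1,1;2), x = -\frac{1}{7}). Sum: \frac{28}{3} \cdot \ln\left(\frac{8}{7}\right).


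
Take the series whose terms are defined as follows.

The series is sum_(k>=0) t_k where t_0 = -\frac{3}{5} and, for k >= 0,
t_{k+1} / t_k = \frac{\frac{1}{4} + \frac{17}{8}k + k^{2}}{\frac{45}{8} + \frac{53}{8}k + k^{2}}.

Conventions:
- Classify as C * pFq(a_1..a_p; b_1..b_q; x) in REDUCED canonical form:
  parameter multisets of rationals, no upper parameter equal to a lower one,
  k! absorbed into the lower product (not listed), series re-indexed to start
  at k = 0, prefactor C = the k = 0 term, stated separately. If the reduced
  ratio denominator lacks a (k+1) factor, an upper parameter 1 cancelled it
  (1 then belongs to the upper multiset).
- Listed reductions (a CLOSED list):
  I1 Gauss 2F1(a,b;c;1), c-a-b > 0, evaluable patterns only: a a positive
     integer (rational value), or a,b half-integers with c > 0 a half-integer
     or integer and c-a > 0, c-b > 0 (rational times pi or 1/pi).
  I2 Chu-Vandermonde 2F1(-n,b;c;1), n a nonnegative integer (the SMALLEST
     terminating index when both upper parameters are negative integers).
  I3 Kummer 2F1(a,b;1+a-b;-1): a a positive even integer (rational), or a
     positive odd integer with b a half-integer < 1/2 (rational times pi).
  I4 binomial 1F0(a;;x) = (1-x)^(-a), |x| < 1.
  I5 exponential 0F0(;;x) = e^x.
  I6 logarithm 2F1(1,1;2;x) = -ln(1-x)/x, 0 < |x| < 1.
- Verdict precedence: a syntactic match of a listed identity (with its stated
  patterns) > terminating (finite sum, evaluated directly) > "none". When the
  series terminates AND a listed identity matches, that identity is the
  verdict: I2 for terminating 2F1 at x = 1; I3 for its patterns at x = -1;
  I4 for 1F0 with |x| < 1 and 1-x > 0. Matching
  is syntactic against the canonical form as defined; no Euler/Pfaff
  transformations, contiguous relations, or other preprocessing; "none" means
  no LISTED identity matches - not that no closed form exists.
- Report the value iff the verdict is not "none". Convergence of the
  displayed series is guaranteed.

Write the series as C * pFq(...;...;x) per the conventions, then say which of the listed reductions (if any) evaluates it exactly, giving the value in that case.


The series (x = 1) is 2F1: upper {\frac{1}{8}, 2}, lower {\frac{45}{8}}, prefactor -\frac{3}{5}. Verdict: Gauss (I1, integer-parameter pattern) fires (x = 1: the Gamma ratio telescopes since c-a-b = 7/2 > 0 and a = 2 in Z>0). Exact value: -\frac{1073}{1680}.

First insight: with t_0 = -\frac{3}{5}, roots of the ratio polynomials (prefactor -3/5) are the negated parameters.
Consecutive-term ratio: r(k) = 1 * (k+\frac{1}{8}) (k+2) / [(k+\frac{45}{8}) (k+1)] ; factor over Q: parameters, x = 1, and C = -\frac{3}{5}.


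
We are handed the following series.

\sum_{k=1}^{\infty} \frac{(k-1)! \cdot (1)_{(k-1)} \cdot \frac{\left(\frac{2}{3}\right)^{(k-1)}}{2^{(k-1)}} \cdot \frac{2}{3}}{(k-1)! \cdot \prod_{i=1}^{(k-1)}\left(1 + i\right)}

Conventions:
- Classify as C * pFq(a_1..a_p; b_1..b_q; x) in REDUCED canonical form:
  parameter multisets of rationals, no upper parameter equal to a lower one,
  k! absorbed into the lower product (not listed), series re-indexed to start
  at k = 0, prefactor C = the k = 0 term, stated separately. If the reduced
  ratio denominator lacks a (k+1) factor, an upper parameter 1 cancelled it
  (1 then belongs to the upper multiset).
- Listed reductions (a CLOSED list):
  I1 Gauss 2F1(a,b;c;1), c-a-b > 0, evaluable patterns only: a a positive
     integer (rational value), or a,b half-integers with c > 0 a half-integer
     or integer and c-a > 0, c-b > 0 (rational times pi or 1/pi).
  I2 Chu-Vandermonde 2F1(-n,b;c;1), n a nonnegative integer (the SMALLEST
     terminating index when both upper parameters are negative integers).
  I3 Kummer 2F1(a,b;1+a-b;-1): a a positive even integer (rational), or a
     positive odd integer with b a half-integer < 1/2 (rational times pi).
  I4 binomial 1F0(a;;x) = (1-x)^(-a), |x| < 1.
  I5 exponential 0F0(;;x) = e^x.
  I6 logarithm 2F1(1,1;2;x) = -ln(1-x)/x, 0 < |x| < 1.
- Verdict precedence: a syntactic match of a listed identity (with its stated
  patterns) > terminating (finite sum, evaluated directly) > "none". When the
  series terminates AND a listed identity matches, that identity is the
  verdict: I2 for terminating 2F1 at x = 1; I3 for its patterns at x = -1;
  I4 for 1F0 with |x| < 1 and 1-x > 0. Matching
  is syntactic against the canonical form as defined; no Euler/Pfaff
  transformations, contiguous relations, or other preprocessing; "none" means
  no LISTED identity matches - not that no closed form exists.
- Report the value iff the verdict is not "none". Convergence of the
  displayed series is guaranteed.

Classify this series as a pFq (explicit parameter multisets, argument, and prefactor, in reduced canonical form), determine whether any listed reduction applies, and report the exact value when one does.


This is \frac{2}{3} * 2F1(1, 1; 2; \frac{1}{3}) in reduced canonical form. Verdict: the I6 logarithm reduction fires (the logarithm: parameters (1,1;2), x = \frac{1}{3}). Its exact value is \left(-2\right) \cdot \ln\left(\frac{2}{3}\right).

Key observation: with t_0 = \frac{2}{3}, the two k-th powers (prefactor 2/3) combine into one argument.
Adjacent-term ratio: r(k) = \frac{1}{3} * (k+1) (k+1) / [(k+2) (k+1)] - poly over poly, x = \frac{1}{3} from leading terms; C = \frac{2}{3} at k = 0.


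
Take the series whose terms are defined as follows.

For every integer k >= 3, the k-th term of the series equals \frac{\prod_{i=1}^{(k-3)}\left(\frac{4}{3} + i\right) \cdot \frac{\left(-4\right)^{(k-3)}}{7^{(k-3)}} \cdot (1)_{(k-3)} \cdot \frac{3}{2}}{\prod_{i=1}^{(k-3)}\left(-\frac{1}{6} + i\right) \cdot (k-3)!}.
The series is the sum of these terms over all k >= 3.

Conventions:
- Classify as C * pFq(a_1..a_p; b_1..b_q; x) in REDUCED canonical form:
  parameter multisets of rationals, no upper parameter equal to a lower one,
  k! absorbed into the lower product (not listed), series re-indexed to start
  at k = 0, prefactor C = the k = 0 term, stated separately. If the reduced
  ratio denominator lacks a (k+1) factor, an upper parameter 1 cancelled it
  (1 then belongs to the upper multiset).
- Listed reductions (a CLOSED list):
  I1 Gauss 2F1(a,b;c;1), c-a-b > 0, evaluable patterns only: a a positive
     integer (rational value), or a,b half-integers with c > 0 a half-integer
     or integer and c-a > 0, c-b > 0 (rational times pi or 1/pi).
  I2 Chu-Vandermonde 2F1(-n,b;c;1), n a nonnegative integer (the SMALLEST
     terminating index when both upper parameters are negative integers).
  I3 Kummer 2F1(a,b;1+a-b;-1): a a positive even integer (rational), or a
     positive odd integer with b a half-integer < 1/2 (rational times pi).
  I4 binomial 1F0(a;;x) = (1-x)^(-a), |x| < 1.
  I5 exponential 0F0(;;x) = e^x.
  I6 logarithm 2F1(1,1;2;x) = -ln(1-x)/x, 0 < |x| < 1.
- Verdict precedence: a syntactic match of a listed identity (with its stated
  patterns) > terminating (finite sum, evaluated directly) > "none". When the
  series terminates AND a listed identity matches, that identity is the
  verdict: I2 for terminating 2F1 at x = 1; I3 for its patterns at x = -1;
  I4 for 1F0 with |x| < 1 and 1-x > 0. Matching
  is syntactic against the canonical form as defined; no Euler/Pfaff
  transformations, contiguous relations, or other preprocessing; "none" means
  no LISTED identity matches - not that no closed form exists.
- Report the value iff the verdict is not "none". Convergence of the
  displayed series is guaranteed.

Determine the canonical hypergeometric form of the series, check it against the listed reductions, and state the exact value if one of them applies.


With C = \frac{3}{2}: the canonical form is 2F1(1, \frac{7}{3}; \frac{5}{6}; -\frac{4}{7}). Verdict: none. A 2F1 with upper {1, \frac{7}{3}} fits none of I1-I6 at x = -\frac{4}{7}; the sum runs forever.

Key observation: with t_0 = \frac{3}{2}, the running product (prefactor 3/2) telescopes to a rising factorial.
Consecutive-term ratio: r(k) = -\frac{4}{7} * (k+1) (k+\frac{7}{3}) / [(k+\frac{5}{6}) (k+1)] - rational; roots negated = parameters, x = -\frac{4}{7}, C = \frac{3}{2}.


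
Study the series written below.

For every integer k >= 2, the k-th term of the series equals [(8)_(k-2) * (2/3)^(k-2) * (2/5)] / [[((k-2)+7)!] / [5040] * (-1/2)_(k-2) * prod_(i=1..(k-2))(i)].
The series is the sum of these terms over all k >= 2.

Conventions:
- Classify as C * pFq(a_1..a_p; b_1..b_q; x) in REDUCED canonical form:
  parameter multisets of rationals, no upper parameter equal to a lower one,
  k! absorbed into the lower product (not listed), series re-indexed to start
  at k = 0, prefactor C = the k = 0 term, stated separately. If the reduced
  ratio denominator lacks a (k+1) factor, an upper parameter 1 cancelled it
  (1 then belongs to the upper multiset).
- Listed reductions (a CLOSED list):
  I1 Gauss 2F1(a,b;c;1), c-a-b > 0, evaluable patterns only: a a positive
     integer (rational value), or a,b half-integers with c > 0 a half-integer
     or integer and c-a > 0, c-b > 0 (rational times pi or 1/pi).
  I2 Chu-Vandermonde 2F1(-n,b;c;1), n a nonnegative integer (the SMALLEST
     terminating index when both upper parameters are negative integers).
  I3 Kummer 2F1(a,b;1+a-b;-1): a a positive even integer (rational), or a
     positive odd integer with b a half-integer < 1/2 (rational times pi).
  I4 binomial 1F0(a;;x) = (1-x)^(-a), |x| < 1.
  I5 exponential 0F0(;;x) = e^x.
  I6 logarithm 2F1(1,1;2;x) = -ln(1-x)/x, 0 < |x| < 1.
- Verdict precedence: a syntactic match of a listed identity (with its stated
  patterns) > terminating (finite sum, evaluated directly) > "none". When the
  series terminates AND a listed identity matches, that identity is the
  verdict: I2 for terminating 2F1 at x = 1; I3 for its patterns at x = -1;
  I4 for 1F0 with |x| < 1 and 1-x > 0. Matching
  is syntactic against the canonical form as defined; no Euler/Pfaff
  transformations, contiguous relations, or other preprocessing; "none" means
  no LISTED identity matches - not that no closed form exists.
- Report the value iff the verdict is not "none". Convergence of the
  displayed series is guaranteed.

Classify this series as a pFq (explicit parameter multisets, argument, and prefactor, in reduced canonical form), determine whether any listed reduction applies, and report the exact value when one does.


Canonical form: C = 2/5 times 0F1 with upper {-}, lower {-1/2}, x = 2/3. Verdict: none. Every listed pattern misses the 0F1 form at 2/3, upper {-}.

First insight: x = (2/3) and the product of the first k integers (prefactor 2/5) is k!.
Step ratio: r(k) = (2/3) * 1 / [(k-1/2) (k+1)] - poly over poly, x = (2/3) from leading terms; C = 2/5 at k = 0.


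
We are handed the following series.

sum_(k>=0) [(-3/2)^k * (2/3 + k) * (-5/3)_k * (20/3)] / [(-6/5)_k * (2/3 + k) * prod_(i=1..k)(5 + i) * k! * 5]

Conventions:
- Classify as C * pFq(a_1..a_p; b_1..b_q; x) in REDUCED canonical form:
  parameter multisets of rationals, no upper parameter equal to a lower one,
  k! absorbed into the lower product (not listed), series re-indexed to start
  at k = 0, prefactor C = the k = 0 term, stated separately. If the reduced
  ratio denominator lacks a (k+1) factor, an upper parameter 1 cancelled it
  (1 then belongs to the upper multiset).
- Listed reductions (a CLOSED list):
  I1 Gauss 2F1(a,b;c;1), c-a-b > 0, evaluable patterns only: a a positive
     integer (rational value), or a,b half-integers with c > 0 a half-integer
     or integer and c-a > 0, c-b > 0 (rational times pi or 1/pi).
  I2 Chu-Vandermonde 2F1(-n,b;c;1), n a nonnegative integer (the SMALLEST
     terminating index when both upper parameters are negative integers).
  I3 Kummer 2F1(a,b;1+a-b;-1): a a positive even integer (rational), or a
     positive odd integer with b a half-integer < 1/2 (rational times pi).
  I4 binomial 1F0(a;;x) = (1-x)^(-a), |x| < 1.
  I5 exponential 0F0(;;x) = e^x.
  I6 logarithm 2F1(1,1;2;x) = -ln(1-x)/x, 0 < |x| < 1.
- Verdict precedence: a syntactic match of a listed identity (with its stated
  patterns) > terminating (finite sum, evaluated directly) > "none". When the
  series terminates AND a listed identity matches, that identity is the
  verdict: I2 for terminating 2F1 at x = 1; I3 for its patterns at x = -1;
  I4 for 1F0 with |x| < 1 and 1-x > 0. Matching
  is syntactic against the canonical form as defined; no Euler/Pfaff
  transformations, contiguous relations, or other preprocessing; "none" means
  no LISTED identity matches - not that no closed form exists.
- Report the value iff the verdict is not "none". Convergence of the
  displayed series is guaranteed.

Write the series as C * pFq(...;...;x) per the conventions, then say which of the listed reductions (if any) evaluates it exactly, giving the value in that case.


x = -3/2 here; the reduced form reads 1F2, upper {-5/3}, lower {-6/5, 6}, C = 4/3. Verdict: none - at argument -3/2 the multisets {-5/3} ; {-6/5, 6} match no listed identity.

First insight: from the first term 4/3: the lower running product (prefactor 4/3) is a rising factorial.
Consecutive-term ratio: r(k) = (-3/2) * (k-5/3) / [(k-6/5) (k+6) (k+1)] - rational in k. x = (-3/2); t_0 = 4/3; negate the roots.


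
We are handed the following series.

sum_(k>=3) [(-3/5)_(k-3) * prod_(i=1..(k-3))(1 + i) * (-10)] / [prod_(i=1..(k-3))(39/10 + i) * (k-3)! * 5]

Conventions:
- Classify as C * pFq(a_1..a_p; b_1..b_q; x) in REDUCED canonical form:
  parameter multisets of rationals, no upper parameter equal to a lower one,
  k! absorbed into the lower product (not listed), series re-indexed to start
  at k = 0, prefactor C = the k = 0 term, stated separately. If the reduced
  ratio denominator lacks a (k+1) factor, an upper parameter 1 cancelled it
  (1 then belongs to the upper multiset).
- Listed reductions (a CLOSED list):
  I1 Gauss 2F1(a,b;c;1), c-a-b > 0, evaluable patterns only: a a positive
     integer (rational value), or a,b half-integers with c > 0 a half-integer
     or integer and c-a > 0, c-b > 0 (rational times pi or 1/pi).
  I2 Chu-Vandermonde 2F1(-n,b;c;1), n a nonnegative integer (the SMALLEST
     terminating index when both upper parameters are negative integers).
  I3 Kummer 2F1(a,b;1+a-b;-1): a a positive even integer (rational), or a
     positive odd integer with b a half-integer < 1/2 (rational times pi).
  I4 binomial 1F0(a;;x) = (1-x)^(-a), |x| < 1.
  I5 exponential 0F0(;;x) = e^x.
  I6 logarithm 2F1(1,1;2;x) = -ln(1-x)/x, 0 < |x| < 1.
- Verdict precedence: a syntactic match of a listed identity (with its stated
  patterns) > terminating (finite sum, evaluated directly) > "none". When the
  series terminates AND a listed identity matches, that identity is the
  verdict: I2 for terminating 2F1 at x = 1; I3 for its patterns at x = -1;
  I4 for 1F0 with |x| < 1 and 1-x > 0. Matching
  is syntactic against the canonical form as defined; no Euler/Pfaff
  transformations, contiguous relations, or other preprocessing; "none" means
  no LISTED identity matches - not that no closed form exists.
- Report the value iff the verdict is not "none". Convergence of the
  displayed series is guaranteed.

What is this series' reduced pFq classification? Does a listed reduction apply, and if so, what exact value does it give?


Classification (C = -2): 2F1 with upper {-3/5, 2}, lower {49/10}, argument x = 1. Verdict: Gauss (I1, integer-parameter pattern) fires (x = 1: the Gamma ratio telescopes since c-a-b = 7/2 > 0 and a = 2 in Z>0). Sum: -754/525.

Structural cue: with t_0 = -2, the lower running product (C = -2, x = 1) is a rising factorial.
Step ratio: r(k) = 1 * (k-3/5) (k+2) / [(k+49/10) (k+1)] - rational in k. x = 1; t_0 = -2; negate the roots.


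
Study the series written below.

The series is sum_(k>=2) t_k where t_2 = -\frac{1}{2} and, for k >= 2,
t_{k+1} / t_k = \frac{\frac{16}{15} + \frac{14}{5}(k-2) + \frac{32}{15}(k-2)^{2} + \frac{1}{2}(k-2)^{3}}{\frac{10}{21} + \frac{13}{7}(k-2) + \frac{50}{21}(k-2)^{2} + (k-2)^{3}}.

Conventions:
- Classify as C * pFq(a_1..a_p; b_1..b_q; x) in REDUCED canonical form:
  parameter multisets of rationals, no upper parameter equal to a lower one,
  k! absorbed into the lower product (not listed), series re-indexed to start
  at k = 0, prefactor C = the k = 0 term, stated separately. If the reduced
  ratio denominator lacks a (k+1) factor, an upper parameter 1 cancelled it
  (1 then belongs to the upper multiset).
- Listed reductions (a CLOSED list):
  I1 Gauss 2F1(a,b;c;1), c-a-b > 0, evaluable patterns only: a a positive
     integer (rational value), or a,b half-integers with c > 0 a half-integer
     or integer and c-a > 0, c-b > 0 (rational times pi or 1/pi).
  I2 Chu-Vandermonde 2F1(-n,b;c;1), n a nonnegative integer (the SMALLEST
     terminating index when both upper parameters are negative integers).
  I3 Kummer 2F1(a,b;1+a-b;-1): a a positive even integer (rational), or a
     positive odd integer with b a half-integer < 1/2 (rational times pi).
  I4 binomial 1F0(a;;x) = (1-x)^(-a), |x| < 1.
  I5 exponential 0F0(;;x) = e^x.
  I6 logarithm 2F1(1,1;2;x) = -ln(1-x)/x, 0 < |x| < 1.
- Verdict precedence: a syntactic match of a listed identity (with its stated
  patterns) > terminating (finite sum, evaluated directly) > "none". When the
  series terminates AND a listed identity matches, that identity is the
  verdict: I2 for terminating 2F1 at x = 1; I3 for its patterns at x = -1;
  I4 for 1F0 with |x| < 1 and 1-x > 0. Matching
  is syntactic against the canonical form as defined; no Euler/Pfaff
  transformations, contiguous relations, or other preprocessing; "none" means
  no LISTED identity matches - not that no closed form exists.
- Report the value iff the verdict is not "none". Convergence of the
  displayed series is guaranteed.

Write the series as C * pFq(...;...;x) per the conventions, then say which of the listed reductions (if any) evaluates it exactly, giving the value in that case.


Prefactor -\frac{1}{2}, argument \frac{1}{2}: 2F1 with upper {\frac{8}{5}, 2} over lower {\frac{5}{7}}. Verdict: no listed reduction: x = \frac{1}{2} and upper {\frac{8}{5}, 2} fail every I1-I6 pattern.

The tell: t_0 = -\frac{1}{2} here, and cancel k + 2/3 from the displayed ratio first; then prefactor -1/2.
Term ratio: r(k) = \frac{1}{2} * (k+\frac{8}{5}) (k+2) / [(k+\frac{5}{7}) (k+1)] - rational in k. x = \frac{1}{2}; t_0 = -\frac{1}{2}; negate the roots.


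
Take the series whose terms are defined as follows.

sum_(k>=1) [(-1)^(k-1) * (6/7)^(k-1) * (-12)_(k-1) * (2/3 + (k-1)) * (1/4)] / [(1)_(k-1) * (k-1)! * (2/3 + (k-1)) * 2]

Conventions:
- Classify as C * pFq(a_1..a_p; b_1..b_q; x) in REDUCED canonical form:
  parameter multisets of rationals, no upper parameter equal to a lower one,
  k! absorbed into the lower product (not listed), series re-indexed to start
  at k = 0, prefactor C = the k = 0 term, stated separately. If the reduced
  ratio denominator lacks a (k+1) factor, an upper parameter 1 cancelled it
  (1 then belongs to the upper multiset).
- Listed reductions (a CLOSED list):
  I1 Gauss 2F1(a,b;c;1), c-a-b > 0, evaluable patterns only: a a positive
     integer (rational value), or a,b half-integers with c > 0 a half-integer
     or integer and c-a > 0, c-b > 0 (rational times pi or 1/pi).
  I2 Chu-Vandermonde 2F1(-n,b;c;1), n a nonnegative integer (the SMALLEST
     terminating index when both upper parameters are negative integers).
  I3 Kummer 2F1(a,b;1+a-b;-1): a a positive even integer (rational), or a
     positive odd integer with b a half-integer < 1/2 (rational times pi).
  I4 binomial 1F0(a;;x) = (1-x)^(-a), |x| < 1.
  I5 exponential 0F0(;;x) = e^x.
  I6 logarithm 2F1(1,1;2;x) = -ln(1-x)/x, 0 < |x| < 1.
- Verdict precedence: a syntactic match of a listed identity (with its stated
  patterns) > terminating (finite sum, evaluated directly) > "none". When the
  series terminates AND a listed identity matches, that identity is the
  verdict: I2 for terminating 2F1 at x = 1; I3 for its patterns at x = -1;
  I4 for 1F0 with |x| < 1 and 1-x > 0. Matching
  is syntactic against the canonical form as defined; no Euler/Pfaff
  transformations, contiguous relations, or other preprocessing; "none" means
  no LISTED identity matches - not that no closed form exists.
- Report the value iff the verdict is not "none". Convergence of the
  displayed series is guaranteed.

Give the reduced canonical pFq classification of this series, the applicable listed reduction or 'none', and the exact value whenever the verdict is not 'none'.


With C = 1/8: the canonical form is 1F1(-12; 1; -6/7). Verdict: terminating. With -12 upstairs the series is a 13-term polynomial sum; evaluated term by term. Hence: 1954999021121081/213155822895400.

Structural cue: t_0 being 1/8, the constant factors (prefactor 1/8) combine into one prefactor.
Step ratio: r(k) = (-6/7) * (k-12) / [(k+1) (k+1)] - rational in k, leading ratio (-6/7); with t_0 = 1/8, classification follows.


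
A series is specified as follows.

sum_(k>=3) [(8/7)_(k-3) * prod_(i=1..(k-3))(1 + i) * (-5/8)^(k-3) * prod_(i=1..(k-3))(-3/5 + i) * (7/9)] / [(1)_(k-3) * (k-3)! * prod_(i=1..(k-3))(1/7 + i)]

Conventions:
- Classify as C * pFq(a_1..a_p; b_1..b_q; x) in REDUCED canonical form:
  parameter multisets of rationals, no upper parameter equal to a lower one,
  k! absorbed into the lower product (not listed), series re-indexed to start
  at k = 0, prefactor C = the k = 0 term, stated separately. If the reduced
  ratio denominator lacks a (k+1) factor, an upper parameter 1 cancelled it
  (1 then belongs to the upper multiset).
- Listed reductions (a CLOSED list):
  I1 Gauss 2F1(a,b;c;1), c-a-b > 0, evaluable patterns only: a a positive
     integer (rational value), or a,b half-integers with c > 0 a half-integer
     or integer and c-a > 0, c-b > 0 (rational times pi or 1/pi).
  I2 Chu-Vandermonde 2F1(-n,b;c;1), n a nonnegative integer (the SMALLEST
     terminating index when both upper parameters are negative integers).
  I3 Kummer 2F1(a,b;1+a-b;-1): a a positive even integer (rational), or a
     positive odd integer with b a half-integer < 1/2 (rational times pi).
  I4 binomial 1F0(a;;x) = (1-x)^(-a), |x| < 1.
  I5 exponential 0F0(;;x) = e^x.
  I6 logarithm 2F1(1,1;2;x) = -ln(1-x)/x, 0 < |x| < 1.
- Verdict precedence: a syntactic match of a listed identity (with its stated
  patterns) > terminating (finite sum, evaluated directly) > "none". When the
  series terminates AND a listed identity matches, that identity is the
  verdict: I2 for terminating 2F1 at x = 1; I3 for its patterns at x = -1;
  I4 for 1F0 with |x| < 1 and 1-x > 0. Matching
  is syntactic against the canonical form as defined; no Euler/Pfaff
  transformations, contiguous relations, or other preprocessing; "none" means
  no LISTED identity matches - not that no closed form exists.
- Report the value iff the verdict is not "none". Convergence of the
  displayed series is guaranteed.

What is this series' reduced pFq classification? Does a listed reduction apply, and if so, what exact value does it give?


Key observation: x = (-5/8) and the parameter 8/7 appears in both the upper and lower lists and cancels.
Ratio: r(k) = (-5/8) * (k+2/5) (k+2) / [(k+1) (k+1)] - rational in k. x = (-5/8); t_0 = 7/9; negate the roots.

x = -5/8 here; the reduced form reads 2F1, upper {2/5, 2}, lower {1}, C = 7/9. Verdict: none. A 2F1 with upper {2/5, 2} fits none of I1-I6 at x = -5/8; the sum runs forever.


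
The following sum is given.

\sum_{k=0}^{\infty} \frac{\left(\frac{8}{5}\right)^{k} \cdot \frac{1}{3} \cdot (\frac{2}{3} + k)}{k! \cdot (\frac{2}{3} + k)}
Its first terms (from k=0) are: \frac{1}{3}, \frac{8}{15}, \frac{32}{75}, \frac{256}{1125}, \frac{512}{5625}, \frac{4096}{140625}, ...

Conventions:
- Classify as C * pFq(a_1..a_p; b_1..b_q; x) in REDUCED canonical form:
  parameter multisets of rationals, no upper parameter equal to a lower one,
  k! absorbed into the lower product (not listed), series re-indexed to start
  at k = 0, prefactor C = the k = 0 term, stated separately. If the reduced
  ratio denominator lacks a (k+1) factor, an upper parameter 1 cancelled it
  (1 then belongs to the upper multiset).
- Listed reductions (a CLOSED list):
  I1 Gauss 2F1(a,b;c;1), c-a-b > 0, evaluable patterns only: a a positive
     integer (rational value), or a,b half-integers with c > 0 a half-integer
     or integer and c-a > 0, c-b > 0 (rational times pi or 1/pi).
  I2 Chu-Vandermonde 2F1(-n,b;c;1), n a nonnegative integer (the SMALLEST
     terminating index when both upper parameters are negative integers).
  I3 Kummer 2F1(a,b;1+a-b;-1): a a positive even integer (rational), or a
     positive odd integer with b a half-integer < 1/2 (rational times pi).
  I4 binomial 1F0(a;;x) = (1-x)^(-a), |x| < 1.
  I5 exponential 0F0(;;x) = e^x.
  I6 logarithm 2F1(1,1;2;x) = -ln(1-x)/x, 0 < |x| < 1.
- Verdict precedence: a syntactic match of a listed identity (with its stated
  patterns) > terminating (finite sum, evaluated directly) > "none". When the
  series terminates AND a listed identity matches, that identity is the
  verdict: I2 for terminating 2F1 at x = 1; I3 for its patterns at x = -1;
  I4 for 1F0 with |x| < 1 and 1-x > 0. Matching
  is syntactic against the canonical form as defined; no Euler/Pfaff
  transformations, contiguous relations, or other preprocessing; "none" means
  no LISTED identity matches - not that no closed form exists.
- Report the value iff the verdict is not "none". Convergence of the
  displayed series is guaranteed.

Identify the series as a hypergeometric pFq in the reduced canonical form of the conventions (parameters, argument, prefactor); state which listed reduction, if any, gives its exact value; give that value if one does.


Reduced: x = \frac{8}{5}, 0F0, upper = {-}, lower = {-}, C = \frac{1}{3}. Verdict: the exponential series (I5) fires (the 0F0 exponential series at x = \frac{8}{5}). Exact value: \frac{1}{3} \cdot e^{\frac{8}{5}}.

Key observation: with t_0 = \frac{1}{3}, k + 2/3 divides numerator and denominator alike; prefactor 1/3 after cancelling.
Term ratio: r(k) = \frac{8}{5} * 1 / [(k+1)] - rational in k. x = \frac{8}{5}; t_0 = \frac{1}{3}; negate the roots.
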